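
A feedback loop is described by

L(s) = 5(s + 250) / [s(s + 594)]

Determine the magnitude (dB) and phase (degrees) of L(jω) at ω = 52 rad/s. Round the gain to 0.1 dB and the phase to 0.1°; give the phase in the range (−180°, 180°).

At s = jω = j52:
zero (s+250): 250 + j52 → |·| = √(250²+52²) = √65204 ≈ 255.35, ∠ = arctan(52/250) ≈ 11.75°
pole (s+594): 594 + j52 → |·| = √(594²+52²) = √355540 ≈ 596.27, ∠ = arctan(52/594) ≈ 5.00°
pole at origin: |s| = 52, ∠ = 90.00° (in denominator)
|L| = 5 · 255.35 / 31006 ≈ 0.041178
Gain = 20 log₁₀(0.041178) ≈ -27.71 dB
∠L = 11.75° − 95.00° = -83.25°

-27.7 dB, -83.3°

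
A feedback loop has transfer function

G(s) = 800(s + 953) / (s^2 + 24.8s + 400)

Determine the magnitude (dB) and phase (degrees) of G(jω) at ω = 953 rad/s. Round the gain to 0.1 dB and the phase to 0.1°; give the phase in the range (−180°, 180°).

At s = jω = j953:
zero (s+953): 953 + j953 → |·| = √(953²+953²) = √1816418 ≈ 1347.7, ∠ = arctan(953/953) ≈ 45.00°
quadratic: (j953)² + 24.8·j953 + 400 = -907809 + j23634.4 → |·| ≈ 9.0812e+05, ∠ ≈ 178.51°
|G| = 800 · 1347.7 / 9.0812e+05 ≈ 1.1872
Gain = 20 log₁₀(1.1872) ≈ 1.49 dB
∠G = 45.00° − 178.51° = -133.51°

1.5 dB, -133.5°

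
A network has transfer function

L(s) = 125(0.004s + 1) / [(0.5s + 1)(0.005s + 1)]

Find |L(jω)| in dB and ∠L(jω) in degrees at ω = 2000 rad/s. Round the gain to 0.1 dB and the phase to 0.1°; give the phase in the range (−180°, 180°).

-20.0 dB, -91.4°

At ω = 2000 rad/s:
zero (1 + j2000·0.004) = 1 + j8 → |·| ≈ 8.0623, ∠ ≈ 82.87°
pole (1 + j2000·0.5) = 1 + j1000 → |·| ≈ 1000, ∠ ≈ 89.94°
pole (1 + j2000·0.005) = 1 + j10 → |·| ≈ 10.05, ∠ ≈ 84.29°
|L| = 125 · 8.0623 / (1000 · 10.05) ≈ 0.10028
Gain = 20 log₁₀(0.10028) ≈ -19.98 dB
∠L = (82.87°) − (89.94° + 84.29°) = -91.36°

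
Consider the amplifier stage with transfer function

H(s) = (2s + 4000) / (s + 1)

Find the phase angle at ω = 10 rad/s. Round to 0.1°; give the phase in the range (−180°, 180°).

Substitute s = j10:
Numerator: 2(j10) + 4000 = 4000 + j20
Denominator: (j10) + 1 = 1 + j10
|N| = √(4000² + 20²) ≈ 4000, ∠N ≈ 0.29°
|D| = √(1² + 10²) ≈ 10.05, ∠D ≈ 84.29°
∠H = 0.29° − 84.29° = -84.00°

-84.0°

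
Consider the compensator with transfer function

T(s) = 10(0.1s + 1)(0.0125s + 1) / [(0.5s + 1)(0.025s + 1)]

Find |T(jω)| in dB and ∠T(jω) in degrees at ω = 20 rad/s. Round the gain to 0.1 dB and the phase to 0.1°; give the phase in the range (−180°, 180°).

6.2 dB, -33.4°

At ω = 20 rad/s:
zero (1 + j20·0.1) = 1 + j2 → |·| ≈ 2.2361, ∠ ≈ 63.43°
zero (1 + j20·0.0125) = 1 + j0.25 → |·| ≈ 1.0308, ∠ ≈ 14.04°
pole (1 + j20·0.5) = 1 + j10 → |·| ≈ 10.05, ∠ ≈ 84.29°
pole (1 + j20·0.025) = 1 + j0.5 → |·| ≈ 1.118, ∠ ≈ 26.57°
|T| = 10 · 2.2361 · 1.0308 / (10.05 · 1.118) ≈ 2.0514
Gain = 20 log₁₀(2.0514) ≈ 6.24 dB
∠T = (63.43° + 14.04°) − (84.29° + 26.57°) = -33.39°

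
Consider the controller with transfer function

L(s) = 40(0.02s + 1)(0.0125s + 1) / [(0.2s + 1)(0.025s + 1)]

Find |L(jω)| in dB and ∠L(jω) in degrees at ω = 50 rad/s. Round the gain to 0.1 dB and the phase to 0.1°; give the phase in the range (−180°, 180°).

12.4 dB, -58.6°

At ω = 50 rad/s:
zero (1 + j50·0.02) = 1 + j1 → |·| ≈ 1.4142, ∠ ≈ 45.00°
zero (1 + j50·0.0125) = 1 + j0.625 → |·| ≈ 1.1792, ∠ ≈ 32.01°
pole (1 + j50·0.2) = 1 + j10 → |·| ≈ 10.05, ∠ ≈ 84.29°
pole (1 + j50·0.025) = 1 + j1.25 → |·| ≈ 1.6008, ∠ ≈ 51.34°
|L| = 40 · 1.4142 · 1.1792 / (10.05 · 1.6008) ≈ 4.1462
Gain = 20 log₁₀(4.1462) ≈ 12.35 dB
∠L = (45.00° + 32.01°) − (84.29° + 51.34°) = -58.62°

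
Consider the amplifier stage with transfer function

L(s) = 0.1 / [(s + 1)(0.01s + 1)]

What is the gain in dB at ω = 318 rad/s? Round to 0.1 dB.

-80.5 dB

At ω = 318 rad/s:
pole (1 + j318·1) = 1 + j318 → |·| ≈ 318, ∠ ≈ 89.82°
pole (1 + j318·0.01) = 1 + j3.18 → |·| ≈ 3.3335, ∠ ≈ 72.54°
|L| = 0.1 · 1 / (318 · 3.3335) ≈ 9.4335e-05
Gain = 20 log₁₀(9.4335e-05) ≈ -80.51 dB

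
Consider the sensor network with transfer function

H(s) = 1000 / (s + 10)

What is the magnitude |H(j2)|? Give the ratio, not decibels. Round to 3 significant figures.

At s = jω = j2:
pole (s+10): 10 + j2 → |·| = √(10²+2²) = √104 ≈ 10.198, ∠ = arctan(2/10) ≈ 11.31°
|H| = 1000 / 10.198 ≈ 98.058

98.1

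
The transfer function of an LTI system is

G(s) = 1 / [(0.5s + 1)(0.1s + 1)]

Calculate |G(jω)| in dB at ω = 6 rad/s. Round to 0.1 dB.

At ω = 6 rad/s:
pole (1 + j6·0.5) = 1 + j3 → |·| ≈ 3.1623, ∠ ≈ 71.57°
pole (1 + j6·0.1) = 1 + j0.6 → |·| ≈ 1.1662, ∠ ≈ 30.96°
|G| = 1 · 1 / (3.1623 · 1.1662) ≈ 0.27116
Gain = 20 log₁₀(0.27116) ≈ -11.34 dB

-11.3 dB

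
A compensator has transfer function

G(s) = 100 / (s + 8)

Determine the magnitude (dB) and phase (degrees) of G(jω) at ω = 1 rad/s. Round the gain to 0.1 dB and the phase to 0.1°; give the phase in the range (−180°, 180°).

Substitute s = j1:
Numerator: 100 = 100 + j0
Denominator: (j1) + 8 = 8 + j1
|N| = √(100² + 0²) ≈ 100, ∠N ≈ 0.00°
|D| = √(8² + 1²) ≈ 8.0623, ∠D ≈ 7.13°
|G| = 100 / 8.0623 ≈ 12.403
Gain = 20 log₁₀(12.403) ≈ 21.87 dB
∠G = 0.00° − 7.13° = -7.13°

21.9 dB, -7.1°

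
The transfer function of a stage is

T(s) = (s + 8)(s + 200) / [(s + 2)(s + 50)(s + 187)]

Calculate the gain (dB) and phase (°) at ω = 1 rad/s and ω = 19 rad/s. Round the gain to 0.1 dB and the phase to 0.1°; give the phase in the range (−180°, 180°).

ω = 1: -22.3 dB, -20.6°; ω = 19: -33.3 dB, -38.0°

At s = jω = j1:
zero (s+8): 8 + j1 → |·| = √(8²+1²) = √65 ≈ 8.0623, ∠ = arctan(1/8) ≈ 7.13°
zero (s+200): 200 + j1 → |·| = √(200²+1²) = √40001 ≈ 200, ∠ = arctan(1/200) ≈ 0.29°
pole (s+2): 2 + j1 → |·| = √(2²+1²) = √5 ≈ 2.2361, ∠ = arctan(1/2) ≈ 26.57°
pole (s+50): 50 + j1 → |·| = √(50²+1²) = √2501 ≈ 50.01, ∠ = arctan(1/50) ≈ 1.15°
pole (s+187): 187 + j1 → |·| = √(187²+1²) = √34970 ≈ 187, ∠ = arctan(1/187) ≈ 0.31°
|T| = 1 · 1612.5 / 20912 ≈ 0.077109
Gain = 20 log₁₀(0.077109) ≈ -22.26 dB
∠T = 7.42° − 28.03° = -20.61°

At s = jω = j19:
zero (s+8): 8 + j19 → |·| = √(8²+19²) = √425 ≈ 20.616, ∠ = arctan(19/8) ≈ 67.17°
zero (s+200): 200 + j19 → |·| = √(200²+19²) = √40361 ≈ 200.9, ∠ = arctan(19/200) ≈ 5.43°
pole (s+2): 2 + j19 → |·| = √(2²+19²) = √365 ≈ 19.105, ∠ = arctan(19/2) ≈ 83.99°
pole (s+50): 50 + j19 → |·| = √(50²+19²) = √2861 ≈ 53.488, ∠ = arctan(19/50) ≈ 20.81°
pole (s+187): 187 + j19 → |·| = √(187²+19²) = √35330 ≈ 187.96, ∠ = arctan(19/187) ≈ 5.80°
|T| = 1 · 4141.8 / 1.9207e+05 ≈ 0.021564
Gain = 20 log₁₀(0.021564) ≈ -33.33 dB
∠T = 72.60° − 110.60° = -38.00°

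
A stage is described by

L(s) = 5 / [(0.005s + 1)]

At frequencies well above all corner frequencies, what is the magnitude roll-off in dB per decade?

Each pole contributes −20 dB/decade at high frequency; each zero contributes +20 dB/decade.
Net: 0 zero(s) − 1 pole(s) → -20 dB/decade.

-20 dB/decade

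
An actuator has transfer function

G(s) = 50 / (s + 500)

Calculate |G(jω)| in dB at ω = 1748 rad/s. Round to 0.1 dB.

-31.2 dB

Substitute s = j1748:
Numerator: 50 = 50 + j0
Denominator: (j1748) + 500 = 500 + j1748
|N| = √(50² + 0²) ≈ 50, ∠N ≈ 0.00°
|D| = √(500² + 1748²) ≈ 1818.1, ∠D ≈ 74.04°
|G| = 50 / 1818.1 ≈ 0.027501
Gain = 20 log₁₀(0.027501) ≈ -31.21 dB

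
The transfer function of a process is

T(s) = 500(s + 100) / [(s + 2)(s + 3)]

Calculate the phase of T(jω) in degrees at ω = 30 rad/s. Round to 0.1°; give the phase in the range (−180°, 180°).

At s = jω = j30:
zero (s+100): 100 + j30 → |·| = √(100²+30²) = √10900 ≈ 104.4, ∠ = arctan(30/100) ≈ 16.70°
pole (s+2): 2 + j30 → |·| = √(2²+30²) = √904 ≈ 30.067, ∠ = arctan(30/2) ≈ 86.19°
pole (s+3): 3 + j30 → |·| = √(3²+30²) = √909 ≈ 30.15, ∠ = arctan(30/3) ≈ 84.29°
∠T = 16.70° − 170.48° = -153.78°

-153.8°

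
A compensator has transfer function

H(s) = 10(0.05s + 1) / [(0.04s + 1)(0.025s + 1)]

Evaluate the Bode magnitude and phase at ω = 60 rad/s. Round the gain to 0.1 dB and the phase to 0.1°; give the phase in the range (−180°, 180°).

16.6 dB, -52.1°

At ω = 60 rad/s:
zero (1 + j60·0.05) = 1 + j3 → |·| ≈ 3.1623, ∠ ≈ 71.57°
pole (1 + j60·0.04) = 1 + j2.4 → |·| ≈ 2.6, ∠ ≈ 67.38°
pole (1 + j60·0.025) = 1 + j1.5 → |·| ≈ 1.8028, ∠ ≈ 56.31°
|H| = 10 · 3.1623 / (2.6 · 1.8028) ≈ 6.7466
Gain = 20 log₁₀(6.7466) ≈ 16.58 dB
∠H = (71.57°) − (67.38° + 56.31°) = -52.12°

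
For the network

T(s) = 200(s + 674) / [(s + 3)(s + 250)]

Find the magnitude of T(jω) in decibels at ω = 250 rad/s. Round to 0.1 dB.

At s = jω = j250:
zero (s+674): 674 + j250 → |·| = √(674²+250²) = √516776 ≈ 718.87, ∠ = arctan(250/674) ≈ 20.35°
pole (s+3): 3 + j250 → |·| = √(3²+250²) = √62509 ≈ 250.02, ∠ = arctan(250/3) ≈ 89.31°
pole (s+250): 250 + j250 → |·| = √(250²+250²) = √125000 ≈ 353.55, ∠ = arctan(250/250) ≈ 45.00°
|T| = 200 · 718.87 / 88395 ≈ 1.6265
Gain = 20 log₁₀(1.6265) ≈ 4.23 dB

4.2 dB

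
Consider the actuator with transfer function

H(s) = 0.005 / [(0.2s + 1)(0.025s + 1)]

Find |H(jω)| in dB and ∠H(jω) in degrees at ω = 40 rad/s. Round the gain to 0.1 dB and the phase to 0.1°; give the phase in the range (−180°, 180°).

At ω = 40 rad/s:
pole (1 + j40·0.2) = 1 + j8 → |·| ≈ 8.0623, ∠ ≈ 82.87°
pole (1 + j40·0.025) = 1 + j1 → |·| ≈ 1.4142, ∠ ≈ 45.00°
|H| = 0.005 · 1 / (8.0623 · 1.4142) ≈ 0.00043853
Gain = 20 log₁₀(0.00043853) ≈ -67.16 dB
∠H = (0°) − (82.87° + 45.00°) = -127.87°

-67.2 dB, -127.9°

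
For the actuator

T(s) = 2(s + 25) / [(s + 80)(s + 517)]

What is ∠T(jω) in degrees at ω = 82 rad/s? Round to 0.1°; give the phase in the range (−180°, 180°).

18.3°

At s = jω = j82:
zero (s+25): 25 + j82 → |·| = √(25²+82²) = √7349 ≈ 85.726, ∠ = arctan(82/25) ≈ 73.04°
pole (s+80): 80 + j82 → |·| = √(80²+82²) = √13124 ≈ 114.56, ∠ = arctan(82/80) ≈ 45.71°
pole (s+517): 517 + j82 → |·| = √(517²+82²) = √274013 ≈ 523.46, ∠ = arctan(82/517) ≈ 9.01°
∠T = 73.04° − 54.72° = 18.32°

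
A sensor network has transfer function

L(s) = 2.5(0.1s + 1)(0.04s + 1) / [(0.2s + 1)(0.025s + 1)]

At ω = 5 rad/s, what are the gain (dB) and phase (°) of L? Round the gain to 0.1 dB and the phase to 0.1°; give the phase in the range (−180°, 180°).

6.0 dB, -14.3°

At ω = 5 rad/s:
zero (1 + j5·0.1) = 1 + j0.5 → |·| ≈ 1.118, ∠ ≈ 26.57°
zero (1 + j5·0.04) = 1 + j0.2 → |·| ≈ 1.0198, ∠ ≈ 11.31°
pole (1 + j5·0.2) = 1 + j1 → |·| ≈ 1.4142, ∠ ≈ 45.00°
pole (1 + j5·0.025) = 1 + j0.125 → |·| ≈ 1.0078, ∠ ≈ 7.13°
|L| = 2.5 · 1.118 · 1.0198 / (1.4142 · 1.0078) ≈ 1.9999
Gain = 20 log₁₀(1.9999) ≈ 6.02 dB
∠L = (26.57° + 11.31°) − (45.00° + 7.13°) = -14.25°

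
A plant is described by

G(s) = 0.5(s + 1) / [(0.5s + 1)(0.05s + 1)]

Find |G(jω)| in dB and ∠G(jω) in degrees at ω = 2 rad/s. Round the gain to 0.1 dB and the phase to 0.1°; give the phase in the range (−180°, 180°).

-2.1 dB, 12.7°

At ω = 2 rad/s:
zero (1 + j2·1) = 1 + j2 → |·| ≈ 2.2361, ∠ ≈ 63.43°
pole (1 + j2·0.5) = 1 + j1 → |·| ≈ 1.4142, ∠ ≈ 45.00°
pole (1 + j2·0.05) = 1 + j0.1 → |·| ≈ 1.005, ∠ ≈ 5.71°
|G| = 0.5 · 2.2361 / (1.4142 · 1.005) ≈ 0.78666
Gain = 20 log₁₀(0.78666) ≈ -2.08 dB
∠G = (63.43°) − (45.00° + 5.71°) = 12.72°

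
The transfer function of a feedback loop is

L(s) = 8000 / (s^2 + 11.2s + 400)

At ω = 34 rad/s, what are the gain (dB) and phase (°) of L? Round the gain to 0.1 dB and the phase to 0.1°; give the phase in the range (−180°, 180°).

19.5 dB, -153.3°

At s = jω = j34:
quadratic: (j34)² + 11.2·j34 + 400 = -756 + j380.8 → |·| ≈ 846.49, ∠ ≈ 153.27°
|L| = 8000 / 846.49 ≈ 9.4508
Gain = 20 log₁₀(9.4508) ≈ 19.51 dB
∠L = 0.00° − 153.27° = -153.27°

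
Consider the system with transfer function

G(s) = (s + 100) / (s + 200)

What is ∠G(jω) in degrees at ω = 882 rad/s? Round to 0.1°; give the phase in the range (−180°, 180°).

6.3°

Substitute s = j882:
Numerator: (j882) + 100 = 100 + j882
Denominator: (j882) + 200 = 200 + j882
|N| = √(100² + 882²) ≈ 887.65, ∠N ≈ 83.53°
|D| = √(200² + 882²) ≈ 904.39, ∠D ≈ 77.22°
∠G = 83.53° − 77.22° = 6.31°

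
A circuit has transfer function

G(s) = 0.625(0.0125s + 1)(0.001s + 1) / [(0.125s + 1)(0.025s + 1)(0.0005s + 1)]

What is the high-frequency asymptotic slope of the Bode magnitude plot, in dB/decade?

Each pole contributes −20 dB/decade at high frequency; each zero contributes +20 dB/decade.
Net: 2 zero(s) − 3 pole(s) → -20 dB/decade.

-20 dB/decade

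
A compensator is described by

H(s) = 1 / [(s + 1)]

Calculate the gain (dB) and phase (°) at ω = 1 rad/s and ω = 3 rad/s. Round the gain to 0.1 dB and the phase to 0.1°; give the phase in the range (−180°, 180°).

ω = 1: -3.0 dB, -45.0°; ω = 3: -10.0 dB, -71.6°

At ω = 1 rad/s:
pole (1 + j1·1) = 1 + j1 → |·| ≈ 1.4142, ∠ ≈ 45.00°
|H| = 1 · 1 / (1.4142) ≈ 0.70711
Gain = 20 log₁₀(0.70711) ≈ -3.01 dB
∠H = (0°) − (45.00°) = -45.00°

At ω = 3 rad/s:
pole (1 + j3·1) = 1 + j3 → |·| ≈ 3.1623, ∠ ≈ 71.57°
|H| = 1 · 1 / (3.1623) ≈ 0.31623
Gain = 20 log₁₀(0.31623) ≈ -10.00 dB
∠H = (0°) − (71.57°) = -71.57°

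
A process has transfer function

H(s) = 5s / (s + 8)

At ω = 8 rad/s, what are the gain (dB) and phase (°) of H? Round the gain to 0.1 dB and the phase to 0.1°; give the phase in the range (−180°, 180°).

At s = jω = j8:
zero at origin: s = j8 → |·| = 8, ∠ = 90.00°
pole (s+8): 8 + j8 → |·| = √(8²+8²) = √128 ≈ 11.314, ∠ = arctan(8/8) ≈ 45.00°
|H| = 5 · 8 / 11.314 ≈ 3.5354
Gain = 20 log₁₀(3.5354) ≈ 10.97 dB
∠H = 90.00° − 45.00° = 45.00°

11.0 dB, 45.0°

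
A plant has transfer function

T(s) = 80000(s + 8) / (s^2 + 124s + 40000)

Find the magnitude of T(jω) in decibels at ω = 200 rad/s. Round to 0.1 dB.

At s = jω = j200:
zero (s+8): 8 + j200 → |·| = √(8²+200²) = √40064 ≈ 200.16, ∠ = arctan(200/8) ≈ 87.71°
quadratic: (j200)² + 124·j200 + 40000 = 0 + j24800 → |·| ≈ 24800, ∠ ≈ 90.00°
|T| = 80000 · 200.16 / 24800 ≈ 645.68
Gain = 20 log₁₀(645.68) ≈ 56.20 dB

56.2 dB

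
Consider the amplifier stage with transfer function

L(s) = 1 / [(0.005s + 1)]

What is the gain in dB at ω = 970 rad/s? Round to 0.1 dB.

At ω = 970 rad/s:
pole (1 + j970·0.005) = 1 + j4.85 → |·| ≈ 4.952, ∠ ≈ 78.35°
|L| = 1 · 1 / (4.952) ≈ 0.20194
Gain = 20 log₁₀(0.20194) ≈ -13.90 dB

-13.9 dB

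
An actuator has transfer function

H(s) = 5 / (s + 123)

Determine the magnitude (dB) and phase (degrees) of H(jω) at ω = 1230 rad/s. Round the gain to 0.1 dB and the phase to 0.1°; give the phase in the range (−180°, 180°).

Substitute s = j1230:
Numerator: 5 = 5 + j0
Denominator: (j1230) + 123 = 123 + j1230
|N| = √(5² + 0²) ≈ 5, ∠N ≈ 0.00°
|D| = √(123² + 1230²) ≈ 1236.1, ∠D ≈ 84.29°
|H| = 5 / 1236.1 ≈ 0.004045
Gain = 20 log₁₀(0.004045) ≈ -47.86 dB
∠H = 0.00° − 84.29° = -84.29°

-47.9 dB, -84.3°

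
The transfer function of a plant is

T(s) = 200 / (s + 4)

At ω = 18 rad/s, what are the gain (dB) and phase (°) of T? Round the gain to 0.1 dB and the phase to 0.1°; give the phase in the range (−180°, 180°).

At s = jω = j18:
pole (s+4): 4 + j18 → |·| = √(4²+18²) = √340 ≈ 18.439, ∠ = arctan(18/4) ≈ 77.47°
|T| = 200 / 18.439 ≈ 10.847
Gain = 20 log₁₀(10.847) ≈ 20.71 dB
∠T = 0.00° − 77.47° = -77.47°

20.7 dB, -77.5°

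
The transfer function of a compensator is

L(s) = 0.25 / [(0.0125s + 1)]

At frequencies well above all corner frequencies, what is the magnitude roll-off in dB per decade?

Each pole contributes −20 dB/decade at high frequency; each zero contributes +20 dB/decade.
Net: 0 zero(s) − 1 pole(s) → -20 dB/decade.

-20 dB/decade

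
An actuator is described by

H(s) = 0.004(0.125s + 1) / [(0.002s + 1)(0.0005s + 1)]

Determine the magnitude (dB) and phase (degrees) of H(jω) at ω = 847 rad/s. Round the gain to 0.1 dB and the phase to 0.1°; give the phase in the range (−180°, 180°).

-14.1 dB, 7.1°

At ω = 847 rad/s:
zero (1 + j847·0.125) = 1 + j105.875 → |·| ≈ 105.88, ∠ ≈ 89.46°
pole (1 + j847·0.002) = 1 + j1.694 → |·| ≈ 1.9671, ∠ ≈ 59.45°
pole (1 + j847·0.0005) = 1 + j0.4235 → |·| ≈ 1.086, ∠ ≈ 22.95°
|H| = 0.004 · 105.88 / (1.9671 · 1.086) ≈ 0.19825
Gain = 20 log₁₀(0.19825) ≈ -14.06 dB
∠H = (89.46°) − (59.45° + 22.95°) = 7.06°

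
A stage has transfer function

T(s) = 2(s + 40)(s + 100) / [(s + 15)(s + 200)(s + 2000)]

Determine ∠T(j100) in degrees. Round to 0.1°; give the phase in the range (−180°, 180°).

At s = jω = j100:
zero (s+40): 40 + j100 → |·| = √(40²+100²) = √11600 ≈ 107.7, ∠ = arctan(100/40) ≈ 68.20°
zero (s+100): 100 + j100 → |·| = √(100²+100²) = √20000 ≈ 141.42, ∠ = arctan(100/100) ≈ 45.00°
pole (s+15): 15 + j100 → |·| = √(15²+100²) = √10225 ≈ 101.12, ∠ = arctan(100/15) ≈ 81.47°
pole (s+200): 200 + j100 → |·| = √(200²+100²) = √50000 ≈ 223.61, ∠ = arctan(100/200) ≈ 26.57°
pole (s+2000): 2000 + j100 → |·| = √(2000²+100²) = √4010000 ≈ 2002.5, ∠ = arctan(100/2000) ≈ 2.86°
∠T = 113.20° − 110.90° = 2.30°

2.3°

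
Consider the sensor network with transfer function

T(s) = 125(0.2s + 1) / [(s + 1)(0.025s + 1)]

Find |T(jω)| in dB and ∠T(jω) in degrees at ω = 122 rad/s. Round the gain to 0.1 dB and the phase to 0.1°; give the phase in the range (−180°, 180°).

17.8 dB, -73.7°

At ω = 122 rad/s:
zero (1 + j122·0.2) = 1 + j24.4 → |·| ≈ 24.42, ∠ ≈ 87.65°
pole (1 + j122·1) = 1 + j122 → |·| ≈ 122, ∠ ≈ 89.53°
pole (1 + j122·0.025) = 1 + j3.05 → |·| ≈ 3.2098, ∠ ≈ 71.85°
|T| = 125 · 24.42 / (122 · 3.2098) ≈ 7.795
Gain = 20 log₁₀(7.795) ≈ 17.84 dB
∠T = (87.65°) − (89.53° + 71.85°) = -73.73°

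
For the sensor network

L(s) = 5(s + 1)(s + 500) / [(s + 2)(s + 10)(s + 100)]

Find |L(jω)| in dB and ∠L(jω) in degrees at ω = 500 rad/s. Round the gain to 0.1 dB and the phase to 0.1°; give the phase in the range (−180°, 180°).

-37.2 dB, -122.4°

At s = jω = j500:
zero (s+1): 1 + j500 → |·| = √(1²+500²) = √250001 ≈ 500, ∠ = arctan(500/1) ≈ 89.89°
zero (s+500): 500 + j500 → |·| = √(500²+500²) = √500000 ≈ 707.11, ∠ = arctan(500/500) ≈ 45.00°
pole (s+2): 2 + j500 → |·| = √(2²+500²) = √250004 ≈ 500, ∠ = arctan(500/2) ≈ 89.77°
pole (s+10): 10 + j500 → |·| = √(10²+500²) = √250100 ≈ 500.1, ∠ = arctan(500/10) ≈ 88.85°
pole (s+100): 100 + j500 → |·| = √(100²+500²) = √260000 ≈ 509.9, ∠ = arctan(500/100) ≈ 78.69°
|L| = 5 · 3.5356e+05 / 1.275e+08 ≈ 0.013865
Gain = 20 log₁₀(0.013865) ≈ -37.16 dB
∠L = 134.89° − 257.31° = -122.42°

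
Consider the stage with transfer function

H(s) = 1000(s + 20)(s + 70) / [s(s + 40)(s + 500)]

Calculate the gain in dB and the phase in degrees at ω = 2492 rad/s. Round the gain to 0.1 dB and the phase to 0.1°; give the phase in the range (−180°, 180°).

-8.1 dB, -79.8°

At s = jω = j2492:
zero (s+20): 20 + j2492 → |·| = √(20²+2492²) = √6210464 ≈ 2492.1, ∠ = arctan(2492/20) ≈ 89.54°
zero (s+70): 70 + j2492 → |·| = √(70²+2492²) = √6214964 ≈ 2493, ∠ = arctan(2492/70) ≈ 88.39°
pole (s+40): 40 + j2492 → |·| = √(40²+2492²) = √6211664 ≈ 2492.3, ∠ = arctan(2492/40) ≈ 89.08°
pole (s+500): 500 + j2492 → |·| = √(500²+2492²) = √6460064 ≈ 2541.7, ∠ = arctan(2492/500) ≈ 78.65°
pole at origin: |s| = 2492, ∠ = 90.00° (in denominator)
|H| = 1000 · 6.2128e+06 / 1.5786e+10 ≈ 0.39356
Gain = 20 log₁₀(0.39356) ≈ -8.10 dB
∠H = 177.93° − 257.73° = -79.80°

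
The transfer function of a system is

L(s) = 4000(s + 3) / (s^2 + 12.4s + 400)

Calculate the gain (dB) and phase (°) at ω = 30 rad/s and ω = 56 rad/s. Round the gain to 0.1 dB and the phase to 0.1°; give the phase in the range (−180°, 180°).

ω = 30: 45.7 dB, -59.1°; ω = 56: 38.0 dB, -78.8°

At s = jω = j30:
zero (s+3): 3 + j30 → |·| = √(3²+30²) = √909 ≈ 30.15, ∠ = arctan(30/3) ≈ 84.29°
quadratic: (j30)² + 12.4·j30 + 400 = -500 + j372 → |·| ≈ 623.2, ∠ ≈ 143.35°
|L| = 4000 · 30.15 / 623.2 ≈ 193.52
Gain = 20 log₁₀(193.52) ≈ 45.73 dB
∠L = 84.29° − 143.35° = -59.06°

At s = jω = j56:
zero (s+3): 3 + j56 → |·| = √(3²+56²) = √3145 ≈ 56.08, ∠ = arctan(56/3) ≈ 86.93°
quadratic: (j56)² + 12.4·j56 + 400 = -2736 + j694.4 → |·| ≈ 2822.7, ∠ ≈ 165.76°
|L| = 4000 · 56.08 / 2822.7 ≈ 79.47
Gain = 20 log₁₀(79.47) ≈ 38.00 dB
∠L = 86.93° − 165.76° = -78.83°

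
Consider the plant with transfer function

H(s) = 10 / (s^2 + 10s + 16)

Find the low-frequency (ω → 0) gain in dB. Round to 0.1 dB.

-4.1 dB

H(0) = 10 / 16 = 0.625
20 log₁₀(0.625) ≈ -4.08 dB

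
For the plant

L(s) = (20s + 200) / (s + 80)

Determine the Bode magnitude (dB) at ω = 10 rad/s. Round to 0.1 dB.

Substitute s = j10:
Numerator: 20(j10) + 200 = 200 + j200
Denominator: (j10) + 80 = 80 + j10
|N| = √(200² + 200²) ≈ 282.84, ∠N ≈ 45.00°
|D| = √(80² + 10²) ≈ 80.623, ∠D ≈ 7.13°
|L| = 282.84 / 80.623 ≈ 3.5082
Gain = 20 log₁₀(3.5082) ≈ 10.90 dB

10.9 dB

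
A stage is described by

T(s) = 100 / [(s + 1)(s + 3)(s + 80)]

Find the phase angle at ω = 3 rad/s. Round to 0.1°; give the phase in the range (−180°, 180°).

-118.7°

At s = jω = j3:
pole (s+1): 1 + j3 → |·| = √(1²+3²) = √10 ≈ 3.1623, ∠ = arctan(3/1) ≈ 71.57°
pole (s+3): 3 + j3 → |·| = √(3²+3²) = √18 ≈ 4.2426, ∠ = arctan(3/3) ≈ 45.00°
pole (s+80): 80 + j3 → |·| = √(80²+3²) = √6409 ≈ 80.056, ∠ = arctan(3/80) ≈ 2.15°
∠T = 0.00° − 118.72° = -118.72°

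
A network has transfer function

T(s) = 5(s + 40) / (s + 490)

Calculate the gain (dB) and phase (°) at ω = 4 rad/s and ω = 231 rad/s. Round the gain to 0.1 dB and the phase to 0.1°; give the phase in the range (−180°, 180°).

At s = jω = j4:
zero (s+40): 40 + j4 → |·| = √(40²+4²) = √1616 ≈ 40.2, ∠ = arctan(4/40) ≈ 5.71°
pole (s+490): 490 + j4 → |·| = √(490²+4²) = √240116 ≈ 490.02, ∠ = arctan(4/490) ≈ 0.47°
|T| = 5 · 40.2 / 490.02 ≈ 0.41019
Gain = 20 log₁₀(0.41019) ≈ -7.74 dB
∠T = 5.71° − 0.47° = 5.24°

At s = jω = j231:
zero (s+40): 40 + j231 → |·| = √(40²+231²) = √54961 ≈ 234.44, ∠ = arctan(231/40) ≈ 80.18°
pole (s+490): 490 + j231 → |·| = √(490²+231²) = √293461 ≈ 541.72, ∠ = arctan(231/490) ≈ 25.24°
|T| = 5 · 234.44 / 541.72 ≈ 2.1638
Gain = 20 log₁₀(2.1638) ≈ 6.70 dB
∠T = 80.18° − 25.24° = 54.94°

ω = 4: -7.7 dB, 5.2°; ω = 231: 6.7 dB, 54.9°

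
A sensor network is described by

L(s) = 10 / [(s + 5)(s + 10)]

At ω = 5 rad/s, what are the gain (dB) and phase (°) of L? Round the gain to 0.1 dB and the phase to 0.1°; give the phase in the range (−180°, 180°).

At s = jω = j5:
pole (s+5): 5 + j5 → |·| = √(5²+5²) = √50 ≈ 7.0711, ∠ = arctan(5/5) ≈ 45.00°
pole (s+10): 10 + j5 → |·| = √(10²+5²) = √125 ≈ 11.18, ∠ = arctan(5/10) ≈ 26.57°
|L| = 10 / 79.055 ≈ 0.12649
Gain = 20 log₁₀(0.12649) ≈ -17.96 dB
∠L = 0.00° − 71.57° = -71.57°

-18.0 dB, -71.6°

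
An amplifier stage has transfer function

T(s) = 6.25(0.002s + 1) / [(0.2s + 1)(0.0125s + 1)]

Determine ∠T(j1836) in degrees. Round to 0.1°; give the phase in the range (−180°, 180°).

-102.6°

At ω = 1836 rad/s:
zero (1 + j1836·0.002) = 1 + j3.672 → |·| ≈ 3.8057, ∠ ≈ 74.77°
pole (1 + j1836·0.2) = 1 + j367.2 → |·| ≈ 367.2, ∠ ≈ 89.84°
pole (1 + j1836·0.0125) = 1 + j22.95 → |·| ≈ 22.972, ∠ ≈ 87.51°
∠T = (74.77°) − (89.84° + 87.51°) = -102.58°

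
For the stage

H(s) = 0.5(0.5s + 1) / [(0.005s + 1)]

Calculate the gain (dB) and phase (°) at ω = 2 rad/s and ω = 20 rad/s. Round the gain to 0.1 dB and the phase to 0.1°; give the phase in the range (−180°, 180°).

At ω = 2 rad/s:
zero (1 + j2·0.5) = 1 + j1 → |·| ≈ 1.4142, ∠ ≈ 45.00°
pole (1 + j2·0.005) = 1 + j0.01 → |·| ≈ 1, ∠ ≈ 0.57°
|H| = 0.5 · 1.4142 / (1) ≈ 0.7071
Gain = 20 log₁₀(0.7071) ≈ -3.01 dB
∠H = (45.00°) − (0.57°) = 44.43°

At ω = 20 rad/s:
zero (1 + j20·0.5) = 1 + j10 → |·| ≈ 10.05, ∠ ≈ 84.29°
pole (1 + j20·0.005) = 1 + j0.1 → |·| ≈ 1.005, ∠ ≈ 5.71°
|H| = 0.5 · 10.05 / (1.005) ≈ 5
Gain = 20 log₁₀(5) ≈ 13.98 dB
∠H = (84.29°) − (5.71°) = 78.58°

ω = 2: -3.0 dB, 44.4°; ω = 20: 14.0 dB, 78.6°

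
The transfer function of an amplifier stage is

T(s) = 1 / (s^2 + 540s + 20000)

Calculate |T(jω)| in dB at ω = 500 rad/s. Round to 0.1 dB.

Substitute s = j500:
Numerator: 1 = 1 + j0
Denominator: (j500)^2 + 540(j500) + 20000 = -230000 + j270000
|N| = √(1² + 0²) ≈ 1, ∠N ≈ 0.00°
|D| = √(230000² + 270000²) ≈ 3.5468e+05, ∠D ≈ 130.43°
|T| = 1 / 3.5468e+05 ≈ 2.8194e-06
Gain = 20 log₁₀(2.8194e-06) ≈ -111.00 dB

-111.0 dB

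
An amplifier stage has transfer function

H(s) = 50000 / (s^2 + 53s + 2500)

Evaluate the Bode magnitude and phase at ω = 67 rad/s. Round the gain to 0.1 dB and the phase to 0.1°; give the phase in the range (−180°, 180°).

21.8 dB, -119.3°

At s = jω = j67:
quadratic: (j67)² + 53·j67 + 2500 = -1989 + j3551 → |·| ≈ 4070.1, ∠ ≈ 119.25°
|H| = 50000 / 4070.1 ≈ 12.285
Gain = 20 log₁₀(12.285) ≈ 21.79 dB
∠H = 0.00° − 119.25° = -119.25°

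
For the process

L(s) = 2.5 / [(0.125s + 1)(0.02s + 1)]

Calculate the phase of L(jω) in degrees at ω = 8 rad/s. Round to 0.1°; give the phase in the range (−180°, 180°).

At ω = 8 rad/s:
pole (1 + j8·0.125) = 1 + j1 → |·| ≈ 1.4142, ∠ ≈ 45.00°
pole (1 + j8·0.02) = 1 + j0.16 → |·| ≈ 1.0127, ∠ ≈ 9.09°
∠L = (0°) − (45.00° + 9.09°) = -54.09°

-54.1°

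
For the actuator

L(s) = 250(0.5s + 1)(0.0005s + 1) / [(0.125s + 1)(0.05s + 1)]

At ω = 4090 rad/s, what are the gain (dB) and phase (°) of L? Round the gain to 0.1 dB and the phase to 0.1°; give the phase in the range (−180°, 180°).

20.9 dB, -25.7°

At ω = 4090 rad/s:
zero (1 + j4090·0.5) = 1 + j2045 → |·| ≈ 2045, ∠ ≈ 89.97°
zero (1 + j4090·0.0005) = 1 + j2.045 → |·| ≈ 2.2764, ∠ ≈ 63.94°
pole (1 + j4090·0.125) = 1 + j511.25 → |·| ≈ 511.25, ∠ ≈ 89.89°
pole (1 + j4090·0.05) = 1 + j204.5 → |·| ≈ 204.5, ∠ ≈ 89.72°
|L| = 250 · 2045 · 2.2764 / (511.25 · 204.5) ≈ 11.132
Gain = 20 log₁₀(11.132) ≈ 20.93 dB
∠L = (89.97° + 63.94°) − (89.89° + 89.72°) = -25.70°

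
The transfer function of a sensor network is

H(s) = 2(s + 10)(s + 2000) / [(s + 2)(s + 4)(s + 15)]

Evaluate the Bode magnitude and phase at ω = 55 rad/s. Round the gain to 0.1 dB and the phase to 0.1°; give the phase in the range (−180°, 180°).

At s = jω = j55:
zero (s+10): 10 + j55 → |·| = √(10²+55²) = √3125 ≈ 55.902, ∠ = arctan(55/10) ≈ 79.70°
zero (s+2000): 2000 + j55 → |·| = √(2000²+55²) = √4003025 ≈ 2000.8, ∠ = arctan(55/2000) ≈ 1.58°
pole (s+2): 2 + j55 → |·| = √(2²+55²) = √3029 ≈ 55.036, ∠ = arctan(55/2) ≈ 87.92°
pole (s+4): 4 + j55 → |·| = √(4²+55²) = √3041 ≈ 55.145, ∠ = arctan(55/4) ≈ 85.84°
pole (s+15): 15 + j55 → |·| = √(15²+55²) = √3250 ≈ 57.009, ∠ = arctan(55/15) ≈ 74.74°
|H| = 2 · 1.1185e+05 / 1.7302e+05 ≈ 1.2929
Gain = 20 log₁₀(1.2929) ≈ 2.23 dB
∠H = 81.28° − 248.50° = -167.22°

2.2 dB, -167.2°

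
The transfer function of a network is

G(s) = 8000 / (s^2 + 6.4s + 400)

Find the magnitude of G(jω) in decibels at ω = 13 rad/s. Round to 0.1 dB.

At s = jω = j13:
quadratic: (j13)² + 6.4·j13 + 400 = 231 + j83.2 → |·| ≈ 245.53, ∠ ≈ 19.81°
|G| = 8000 / 245.53 ≈ 32.583
Gain = 20 log₁₀(32.583) ≈ 30.26 dB

30.3 dB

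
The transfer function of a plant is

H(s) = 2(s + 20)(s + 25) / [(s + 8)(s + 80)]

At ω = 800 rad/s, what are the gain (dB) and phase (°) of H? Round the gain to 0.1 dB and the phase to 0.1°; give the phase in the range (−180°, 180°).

6.0 dB, 3.1°

At s = jω = j800:
zero (s+20): 20 + j800 → |·| = √(20²+800²) = √640400 ≈ 800.25, ∠ = arctan(800/20) ≈ 88.57°
zero (s+25): 25 + j800 → |·| = √(25²+800²) = √640625 ≈ 800.39, ∠ = arctan(800/25) ≈ 88.21°
pole (s+8): 8 + j800 → |·| = √(8²+800²) = √640064 ≈ 800.04, ∠ = arctan(800/8) ≈ 89.43°
pole (s+80): 80 + j800 → |·| = √(80²+800²) = √646400 ≈ 803.99, ∠ = arctan(800/80) ≈ 84.29°
|H| = 2 · 6.4051e+05 / 6.4322e+05 ≈ 1.9916
Gain = 20 log₁₀(1.9916) ≈ 5.98 dB
∠H = 176.78° − 173.72° = 3.06°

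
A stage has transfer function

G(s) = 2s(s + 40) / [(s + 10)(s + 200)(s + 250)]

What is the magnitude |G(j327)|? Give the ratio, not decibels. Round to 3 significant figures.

At s = jω = j327:
zero (s+40): 40 + j327 → |·| = √(40²+327²) = √108529 ≈ 329.44, ∠ = arctan(327/40) ≈ 83.03°
zero at origin: s = j327 → |·| = 327, ∠ = 90.00°
pole (s+10): 10 + j327 → |·| = √(10²+327²) = √107029 ≈ 327.15, ∠ = arctan(327/10) ≈ 88.25°
pole (s+200): 200 + j327 → |·| = √(200²+327²) = √146929 ≈ 383.31, ∠ = arctan(327/200) ≈ 58.55°
pole (s+250): 250 + j327 → |·| = √(250²+327²) = √169429 ≈ 411.62, ∠ = arctan(327/250) ≈ 52.60°
|G| = 2 · 1.0773e+05 / 5.1617e+07 ≈ 0.0041742

0.00417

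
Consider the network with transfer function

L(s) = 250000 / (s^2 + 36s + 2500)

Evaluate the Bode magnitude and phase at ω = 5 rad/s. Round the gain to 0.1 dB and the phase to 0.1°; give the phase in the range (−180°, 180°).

40.1 dB, -4.2°

At s = jω = j5:
quadratic: (j5)² + 36·j5 + 2500 = 2475 + j180 → |·| ≈ 2481.5, ∠ ≈ 4.16°
|L| = 250000 / 2481.5 ≈ 100.75
Gain = 20 log₁₀(100.75) ≈ 40.06 dB
∠L = 0.00° − 4.16° = -4.16°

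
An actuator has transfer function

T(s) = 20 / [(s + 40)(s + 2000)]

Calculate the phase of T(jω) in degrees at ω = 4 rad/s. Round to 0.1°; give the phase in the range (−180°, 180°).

-5.8°

At s = jω = j4:
pole (s+40): 40 + j4 → |·| = √(40²+4²) = √1616 ≈ 40.2, ∠ = arctan(4/40) ≈ 5.71°
pole (s+2000): 2000 + j4 → |·| = √(2000²+4²) = √4000016 ≈ 2000, ∠ = arctan(4/2000) ≈ 0.11°
∠T = 0.00° − 5.82° = -5.82°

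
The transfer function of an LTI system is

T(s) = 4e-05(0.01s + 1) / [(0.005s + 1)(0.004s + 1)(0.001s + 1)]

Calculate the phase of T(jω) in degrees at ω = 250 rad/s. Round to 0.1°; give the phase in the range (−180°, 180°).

-42.2°

At ω = 250 rad/s:
zero (1 + j250·0.01) = 1 + j2.5 → |·| ≈ 2.6926, ∠ ≈ 68.20°
pole (1 + j250·0.005) = 1 + j1.25 → |·| ≈ 1.6008, ∠ ≈ 51.34°
pole (1 + j250·0.004) = 1 + j1 → |·| ≈ 1.4142, ∠ ≈ 45.00°
pole (1 + j250·0.001) = 1 + j0.25 → |·| ≈ 1.0308, ∠ ≈ 14.04°
∠T = (68.20°) − (51.34° + 45.00° + 14.04°) = -42.18°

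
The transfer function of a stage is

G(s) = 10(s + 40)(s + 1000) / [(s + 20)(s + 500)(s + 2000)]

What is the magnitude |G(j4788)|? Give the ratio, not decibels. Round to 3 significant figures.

At s = jω = j4788:
zero (s+40): 40 + j4788 → |·| = √(40²+4788²) = √22926544 ≈ 4788.2, ∠ = arctan(4788/40) ≈ 89.52°
zero (s+1000): 1000 + j4788 → |·| = √(1000²+4788²) = √23924944 ≈ 4891.3, ∠ = arctan(4788/1000) ≈ 78.20°
pole (s+20): 20 + j4788 → |·| = √(20²+4788²) = √22925344 ≈ 4788, ∠ = arctan(4788/20) ≈ 89.76°
pole (s+500): 500 + j4788 → |·| = √(500²+4788²) = √23174944 ≈ 4814, ∠ = arctan(4788/500) ≈ 84.04°
pole (s+2000): 2000 + j4788 → |·| = √(2000²+4788²) = √26924944 ≈ 5188.9, ∠ = arctan(4788/2000) ≈ 67.33°
|G| = 10 · 2.3421e+07 / 1.196e+11 ≈ 0.0019583

0.00196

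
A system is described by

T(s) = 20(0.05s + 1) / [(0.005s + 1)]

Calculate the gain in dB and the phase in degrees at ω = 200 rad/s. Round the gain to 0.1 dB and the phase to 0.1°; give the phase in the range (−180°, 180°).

43.1 dB, 39.3°

At ω = 200 rad/s:
zero (1 + j200·0.05) = 1 + j10 → |·| ≈ 10.05, ∠ ≈ 84.29°
pole (1 + j200·0.005) = 1 + j1 → |·| ≈ 1.4142, ∠ ≈ 45.00°
|T| = 20 · 10.05 / (1.4142) ≈ 142.13
Gain = 20 log₁₀(142.13) ≈ 43.05 dB
∠T = (84.29°) − (45.00°) = 39.29°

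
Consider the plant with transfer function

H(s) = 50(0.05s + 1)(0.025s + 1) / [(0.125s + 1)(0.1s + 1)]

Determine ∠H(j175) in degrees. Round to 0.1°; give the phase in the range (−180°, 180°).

-13.5°

At ω = 175 rad/s:
zero (1 + j175·0.05) = 1 + j8.75 → |·| ≈ 8.807, ∠ ≈ 83.48°
zero (1 + j175·0.025) = 1 + j4.375 → |·| ≈ 4.4878, ∠ ≈ 77.12°
pole (1 + j175·0.125) = 1 + j21.875 → |·| ≈ 21.898, ∠ ≈ 87.38°
pole (1 + j175·0.1) = 1 + j17.5 → |·| ≈ 17.529, ∠ ≈ 86.73°
∠H = (83.48° + 77.12°) − (87.38° + 86.73°) = -13.51°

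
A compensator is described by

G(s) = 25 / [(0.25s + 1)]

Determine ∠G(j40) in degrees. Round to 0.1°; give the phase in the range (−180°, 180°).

At ω = 40 rad/s:
pole (1 + j40·0.25) = 1 + j10 → |·| ≈ 10.05, ∠ ≈ 84.29°
∠G = (0°) − (84.29°) = -84.29°

-84.3°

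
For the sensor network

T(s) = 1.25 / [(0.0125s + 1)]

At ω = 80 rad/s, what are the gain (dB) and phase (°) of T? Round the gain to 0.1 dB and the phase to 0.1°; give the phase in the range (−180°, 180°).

At ω = 80 rad/s:
pole (1 + j80·0.0125) = 1 + j1 → |·| ≈ 1.4142, ∠ ≈ 45.00°
|T| = 1.25 · 1 / (1.4142) ≈ 0.88389
Gain = 20 log₁₀(0.88389) ≈ -1.07 dB
∠T = (0°) − (45.00°) = -45.00°

-1.1 dB, -45.0°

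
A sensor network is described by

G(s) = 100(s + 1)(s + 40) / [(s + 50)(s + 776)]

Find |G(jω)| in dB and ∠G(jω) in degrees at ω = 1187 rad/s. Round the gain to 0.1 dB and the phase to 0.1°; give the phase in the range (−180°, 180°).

38.5 dB, 33.6°

At s = jω = j1187:
zero (s+1): 1 + j1187 → |·| = √(1²+1187²) = √1408970 ≈ 1187, ∠ = arctan(1187/1) ≈ 89.95°
zero (s+40): 40 + j1187 → |·| = √(40²+1187²) = √1410569 ≈ 1187.7, ∠ = arctan(1187/40) ≈ 88.07°
pole (s+50): 50 + j1187 → |·| = √(50²+1187²) = √1411469 ≈ 1188.1, ∠ = arctan(1187/50) ≈ 87.59°
pole (s+776): 776 + j1187 → |·| = √(776²+1187²) = √2011145 ≈ 1418.1, ∠ = arctan(1187/776) ≈ 56.83°
|G| = 100 · 1.4098e+06 / 1.6848e+06 ≈ 83.678
Gain = 20 log₁₀(83.678) ≈ 38.45 dB
∠G = 178.02° − 144.42° = 33.60°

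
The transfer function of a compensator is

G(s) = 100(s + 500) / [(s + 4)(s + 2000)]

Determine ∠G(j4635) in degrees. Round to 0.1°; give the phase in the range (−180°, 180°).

At s = jω = j4635:
zero (s+500): 500 + j4635 → |·| = √(500²+4635²) = √21733225 ≈ 4661.9, ∠ = arctan(4635/500) ≈ 83.84°
pole (s+4): 4 + j4635 → |·| = √(4²+4635²) = √21483241 ≈ 4635, ∠ = arctan(4635/4) ≈ 89.95°
pole (s+2000): 2000 + j4635 → |·| = √(2000²+4635²) = √25483225 ≈ 5048.1, ∠ = arctan(4635/2000) ≈ 66.66°
∠G = 83.84° − 156.61° = -72.77°

-72.8°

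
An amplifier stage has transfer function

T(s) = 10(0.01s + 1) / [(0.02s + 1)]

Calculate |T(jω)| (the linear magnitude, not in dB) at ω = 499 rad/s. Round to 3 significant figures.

5.07

At ω = 499 rad/s:
zero (1 + j499·0.01) = 1 + j4.99 → |·| ≈ 5.0892, ∠ ≈ 78.67°
pole (1 + j499·0.02) = 1 + j9.98 → |·| ≈ 10.03, ∠ ≈ 84.28°
|T| = 10 · 5.0892 / (10.03) ≈ 5.074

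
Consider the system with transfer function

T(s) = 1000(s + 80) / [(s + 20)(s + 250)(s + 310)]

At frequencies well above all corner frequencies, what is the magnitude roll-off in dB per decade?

Each pole contributes −20 dB/decade at high frequency; each zero contributes +20 dB/decade.
Net: 1 zero(s) − 3 pole(s) → -40 dB/decade.

-40 dB/decade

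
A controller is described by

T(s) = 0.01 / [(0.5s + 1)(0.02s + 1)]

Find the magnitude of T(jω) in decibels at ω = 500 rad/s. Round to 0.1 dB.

-108.0 dB

At ω = 500 rad/s:
pole (1 + j500·0.5) = 1 + j250 → |·| ≈ 250, ∠ ≈ 89.77°
pole (1 + j500·0.02) = 1 + j10 → |·| ≈ 10.05, ∠ ≈ 84.29°
|T| = 0.01 · 1 / (250 · 10.05) ≈ 3.9801e-06
Gain = 20 log₁₀(3.9801e-06) ≈ -108.00 dB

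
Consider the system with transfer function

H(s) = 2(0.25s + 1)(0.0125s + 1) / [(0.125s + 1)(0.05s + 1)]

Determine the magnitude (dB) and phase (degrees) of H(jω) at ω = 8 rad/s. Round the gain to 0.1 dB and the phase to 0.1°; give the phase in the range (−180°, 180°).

At ω = 8 rad/s:
zero (1 + j8·0.25) = 1 + j2 → |·| ≈ 2.2361, ∠ ≈ 63.43°
zero (1 + j8·0.0125) = 1 + j0.1 → |·| ≈ 1.005, ∠ ≈ 5.71°
pole (1 + j8·0.125) = 1 + j1 → |·| ≈ 1.4142, ∠ ≈ 45.00°
pole (1 + j8·0.05) = 1 + j0.4 → |·| ≈ 1.077, ∠ ≈ 21.80°
|H| = 2 · 2.2361 · 1.005 / (1.4142 · 1.077) ≈ 2.9509
Gain = 20 log₁₀(2.9509) ≈ 9.40 dB
∠H = (63.43° + 5.71°) − (45.00° + 21.80°) = 2.34°

9.4 dB, 2.3°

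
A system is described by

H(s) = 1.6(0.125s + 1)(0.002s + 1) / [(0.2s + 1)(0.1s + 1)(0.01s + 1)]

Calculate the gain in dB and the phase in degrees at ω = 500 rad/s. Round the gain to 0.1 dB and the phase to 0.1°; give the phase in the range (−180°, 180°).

-45.1 dB, -122.9°

At ω = 500 rad/s:
zero (1 + j500·0.125) = 1 + j62.5 → |·| ≈ 62.508, ∠ ≈ 89.08°
zero (1 + j500·0.002) = 1 + j1 → |·| ≈ 1.4142, ∠ ≈ 45.00°
pole (1 + j500·0.2) = 1 + j100 → |·| ≈ 100, ∠ ≈ 89.43°
pole (1 + j500·0.1) = 1 + j50 → |·| ≈ 50.01, ∠ ≈ 88.85°
pole (1 + j500·0.01) = 1 + j5 → |·| ≈ 5.099, ∠ ≈ 78.69°
|H| = 1.6 · 62.508 · 1.4142 / (100 · 50.01 · 5.099) ≈ 0.0055466
Gain = 20 log₁₀(0.0055466) ≈ -45.12 dB
∠H = (89.08° + 45.00°) − (89.43° + 88.85° + 78.69°) = -122.89°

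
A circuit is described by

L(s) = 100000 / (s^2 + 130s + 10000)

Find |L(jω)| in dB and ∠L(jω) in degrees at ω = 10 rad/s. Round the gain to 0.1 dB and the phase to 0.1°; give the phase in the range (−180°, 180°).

20.0 dB, -7.5°

At s = jω = j10:
quadratic: (j10)² + 130·j10 + 10000 = 9900 + j1300 → |·| ≈ 9985, ∠ ≈ 7.48°
|L| = 100000 / 9985 ≈ 10.015
Gain = 20 log₁₀(10.015) ≈ 20.01 dB
∠L = 0.00° − 7.48° = -7.48°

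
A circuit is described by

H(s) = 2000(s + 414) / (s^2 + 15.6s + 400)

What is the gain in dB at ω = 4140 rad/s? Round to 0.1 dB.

At s = jω = j4140:
zero (s+414): 414 + j4140 → |·| = √(414²+4140²) = √17310996 ≈ 4160.6, ∠ = arctan(4140/414) ≈ 84.29°
quadratic: (j4140)² + 15.6·j4140 + 400 = -17139200 + j64584 → |·| ≈ 1.7139e+07, ∠ ≈ 179.78°
|H| = 2000 · 4160.6 / 1.7139e+07 ≈ 0.48551
Gain = 20 log₁₀(0.48551) ≈ -6.28 dB

-6.3 dB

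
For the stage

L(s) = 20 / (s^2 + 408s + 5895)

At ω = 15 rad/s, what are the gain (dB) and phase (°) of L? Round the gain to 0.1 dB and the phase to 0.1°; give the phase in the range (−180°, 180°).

Substitute s = j15:
Numerator: 20 = 20 + j0
Denominator: (j15)^2 + 408(j15) + 5895 = 5670 + j6120
|N| = √(20² + 0²) ≈ 20, ∠N ≈ 0.00°
|D| = √(5670² + 6120²) ≈ 8342.9, ∠D ≈ 47.19°
|L| = 20 / 8342.9 ≈ 0.0023972
Gain = 20 log₁₀(0.0023972) ≈ -52.41 dB
∠L = 0.00° − 47.19° = -47.19°

-52.4 dB, -47.2°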